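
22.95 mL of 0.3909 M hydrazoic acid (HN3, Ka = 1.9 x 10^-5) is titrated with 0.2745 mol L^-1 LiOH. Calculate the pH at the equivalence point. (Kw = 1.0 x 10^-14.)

8.96

n(HN3) = 0.3909 x 0.02295 = 0.008971 mol; V(LiOH) at equivalence = 0.008971/0.2745 = 0.03268 L.
At equivalence all the acid is converted to N3-; total volume = 0.02295 + 0.03268 = 0.05563 L, so [N3-] = 0.008971/0.05563 = 0.1613 M.
Kb = Kw/Ka = 1.0e-14 / 1.9 x 10^-5 = 5.26e-10.
[OH^-] = sqrt(Kb x [N3-]) = sqrt(5.26e-10 x 0.1613) = 9.21e-6 M.
pOH = 5.04, so pH = 14.00 - 5.04 = 8.96.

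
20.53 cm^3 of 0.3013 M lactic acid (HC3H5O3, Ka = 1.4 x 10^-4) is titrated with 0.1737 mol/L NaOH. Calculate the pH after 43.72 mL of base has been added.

12.34

n(acid) = 0.3013 x 0.02053 = 0.006186 mol; n(NaOH) added = 0.1737 x 0.04372 = 0.007594 mol.
Base is in excess by 0.007594 - 0.006186 = 0.001408 mol in a total volume of 0.06425 L.
[OH^-] = 0.001408/0.06425 = 0.02192 M, so pOH = 1.66 and pH = 14.00 - 1.66 = 12.34.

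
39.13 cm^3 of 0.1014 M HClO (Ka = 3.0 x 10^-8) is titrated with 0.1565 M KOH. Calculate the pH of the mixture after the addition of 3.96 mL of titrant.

Initial n(HClO) = 0.1014 x 0.03913 = 0.003968 mol.
n(KOH) added = 0.1565 x 0.003960 = 0.0006197 mol, converting that many moles of HClO to ClO-.
Remaining n(HClO) = 0.003348 mol; n(ClO-) = 0.0006197 mol.
By Henderson-Hasselbalch, pH = pKa + log([A^-]/[HA]) = 7.52 + log(0.0006197/0.003348) = 7.52 + (-0.73) = 6.79.

6.79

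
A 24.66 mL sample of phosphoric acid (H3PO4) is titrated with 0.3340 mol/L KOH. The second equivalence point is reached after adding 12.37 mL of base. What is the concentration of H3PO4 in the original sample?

n(KOH) = 0.3340 x 0.01237 = 0.004132 mol.
At the second equivalence point, 2 mol OH^- react per mol H3PO4, so n(H3PO4) = 0.004132 / 2 = 0.002066 mol.
[H3PO4] = 0.002066 / 0.02466 L = 0.0838 M.

0.0838 M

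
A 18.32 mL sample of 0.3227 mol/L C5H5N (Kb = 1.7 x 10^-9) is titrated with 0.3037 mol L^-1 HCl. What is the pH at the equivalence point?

n(C5H5N) = 0.3227 x 0.01832 = 0.005912 mol; V(HCl) at equivalence = 0.005912/0.3037 = 0.01947 L.
At equivalence the base is fully converted to C5H5NH+; total volume = 0.03779 L, so [C5H5NH+] = 0.005912/0.03779 = 0.1565 M.
Ka(C5H5NH+) = Kw/Kb = 1.0e-14 / 1.7 x 10^-9 = 5.88e-6.
[H^+] = sqrt(Ka x [C5H5NH+]) = sqrt(5.88e-6 x 0.1565) = 0.000959 M.
pH = -log(0.000959) = 3.02.

3.02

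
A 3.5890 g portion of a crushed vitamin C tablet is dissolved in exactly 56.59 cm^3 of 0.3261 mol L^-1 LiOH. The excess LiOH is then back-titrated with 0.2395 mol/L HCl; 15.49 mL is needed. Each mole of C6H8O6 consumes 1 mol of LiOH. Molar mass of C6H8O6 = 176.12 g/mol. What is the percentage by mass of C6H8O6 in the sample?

Total n(LiOH) added = 0.3261 x 0.05659 = 0.01845 mol.
n(HCl) used = 0.2395 x 0.01549 = 0.003710 mol, which equals the excess n(LiOH).
So n(LiOH) consumed by the sample = 0.01845 - 0.003710 = 0.01474 mol.
n(C6H8O6) = 0.01474 / 1 = 0.01474 mol.
mass C6H8O6 = 0.01474 x 176.12 = 2.597 g, so %C6H8O6 = 2.597/3.5890 x 100 = 72.4%.

72.4%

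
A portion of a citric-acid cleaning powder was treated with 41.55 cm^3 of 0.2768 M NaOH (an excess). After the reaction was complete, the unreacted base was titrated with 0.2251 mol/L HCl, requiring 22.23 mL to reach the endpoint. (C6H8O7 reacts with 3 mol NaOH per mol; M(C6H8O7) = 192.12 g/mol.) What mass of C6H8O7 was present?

0.416 g

Total n(NaOH) added = 0.2768 x 0.04155 = 0.01150 mol.
n(HCl) used = 0.2251 x 0.02223 = 0.005004 mol, which equals the excess n(NaOH).
So n(NaOH) consumed by the sample = 0.01150 - 0.005004 = 0.006497 mol.
n(C6H8O7) = 0.006497 / 3 = 0.002166 mol.
mass = 0.002166 mol x 192.12 g/mol = 0.416 g.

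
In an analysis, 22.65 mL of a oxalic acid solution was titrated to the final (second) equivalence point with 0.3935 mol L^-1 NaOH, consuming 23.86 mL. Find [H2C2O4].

n(NaOH) = 0.3935 x 0.02386 = 0.009389 mol.
At the final (second) equivalence point, 2 mol OH^- react per mol H2C2O4, so n(H2C2O4) = 0.009389 / 2 = 0.004694 mol.
[H2C2O4] = 0.004694 / 0.02265 L = 0.207 M.

0.207 M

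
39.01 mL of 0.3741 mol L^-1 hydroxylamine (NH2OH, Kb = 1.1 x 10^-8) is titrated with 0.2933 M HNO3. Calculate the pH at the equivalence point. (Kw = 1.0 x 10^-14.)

3.41

n(NH2OH) = 0.3741 x 0.03901 = 0.01459 mol; V(HNO3) at equivalence = 0.01459/0.2933 = 0.04976 L.
At equivalence the base is fully converted to NH3OH+; total volume = 0.08877 L, so [NH3OH+] = 0.01459/0.08877 = 0.1644 M.
Ka(NH3OH+) = Kw/Kb = 1.0e-14 / 1.1 x 10^-8 = 9.09e-7.
[H^+] = sqrt(Ka x [NH3OH+]) = sqrt(9.09e-7 x 0.1644) = 0.000387 M.
pH = -log(0.000387) = 3.41.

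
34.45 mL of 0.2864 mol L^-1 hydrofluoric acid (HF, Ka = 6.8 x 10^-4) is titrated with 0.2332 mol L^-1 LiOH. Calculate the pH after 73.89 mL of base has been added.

n(acid) = 0.2864 x 0.03445 = 0.009866 mol; n(LiOH) added = 0.2332 x 0.07389 = 0.01723 mol.
Base is in excess by 0.01723 - 0.009866 = 0.007365 mol in a total volume of 0.1083 L.
[OH^-] = 0.007365/0.1083 = 0.06798 M, so pOH = 1.17 and pH = 14.00 - 1.17 = 12.83.

12.83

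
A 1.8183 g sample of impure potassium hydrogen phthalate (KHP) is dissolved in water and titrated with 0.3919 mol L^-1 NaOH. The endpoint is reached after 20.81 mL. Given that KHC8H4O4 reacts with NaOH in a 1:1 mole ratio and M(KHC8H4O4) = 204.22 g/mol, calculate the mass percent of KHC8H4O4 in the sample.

91.6%

n(NaOH) = 0.3919 x 0.02081 = 0.008155 mol.
n(KHC8H4O4) = 0.008155 / 1 = 0.008155 mol.
mass of KHC8H4O4 = 0.008155 x 204.22 = 1.666 g.
% purity = 1.666 / 1.8183 x 100 = 91.6%.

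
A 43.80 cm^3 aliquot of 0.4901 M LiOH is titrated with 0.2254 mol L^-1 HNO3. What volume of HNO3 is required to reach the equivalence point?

95.2 mL

n(LiOH) = 0.4901 mol/L x 0.04380 L = 0.02147 mol.
At equivalence n(HNO3) = n(LiOH) = 0.02147 mol.
V(HNO3) = 0.02147 / 0.2254 = 0.09524 L = 95.2 mL.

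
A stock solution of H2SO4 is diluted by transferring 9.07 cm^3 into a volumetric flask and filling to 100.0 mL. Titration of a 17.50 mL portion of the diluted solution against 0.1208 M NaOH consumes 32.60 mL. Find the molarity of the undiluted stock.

n(NaOH) = 0.1208 x 0.03260 = 0.003938 mol.
n(H2SO4) in the aliquot = 0.003938 x 1/2 = 0.001969 mol.
[diluted H2SO4] = 0.001969 / 0.01750 = 0.1125 M.
Dilution factor = 100.0/9.070 = 11.03, so [stock] = 0.1125 x 11.03 = 1.24 M.

1.24 M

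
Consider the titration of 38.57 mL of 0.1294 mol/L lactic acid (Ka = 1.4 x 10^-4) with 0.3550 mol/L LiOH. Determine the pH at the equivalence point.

n(HC3H5O3) = 0.1294 x 0.03857 = 0.004991 mol; V(LiOH) at equivalence = 0.004991/0.3550 = 0.01406 L.
At equivalence all the acid is converted to C3H5O3-; total volume = 0.03857 + 0.01406 = 0.05263 L, so [C3H5O3-] = 0.004991/0.05263 = 0.09483 M.
Kb = Kw/Ka = 1.0e-14 / 1.4 x 10^-4 = 7.14e-11.
[OH^-] = sqrt(Kb x [C3H5O3-]) = sqrt(7.14e-11 x 0.09483) = 2.60e-6 M.
pOH = 5.58, so pH = 14.00 - 5.58 = 8.42.

8.42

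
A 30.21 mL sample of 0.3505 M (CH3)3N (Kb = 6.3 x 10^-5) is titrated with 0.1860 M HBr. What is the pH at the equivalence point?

5.36

n((CH3)3N) = 0.3505 x 0.03021 = 0.01059 mol; V(HBr) at equivalence = 0.01059/0.1860 = 0.05693 L.
At equivalence the base is fully converted to (CH3)3NH+; total volume = 0.08714 L, so [(CH3)3NH+] = 0.01059/0.08714 = 0.1215 M.
Ka((CH3)3NH+) = Kw/Kb = 1.0e-14 / 6.3 x 10^-5 = 1.59e-10.
[H^+] = sqrt(Ka x [(CH3)3NH+]) = sqrt(1.59e-10 x 0.1215) = 4.39e-6 M.
pH = -log(4.39e-6) = 5.36.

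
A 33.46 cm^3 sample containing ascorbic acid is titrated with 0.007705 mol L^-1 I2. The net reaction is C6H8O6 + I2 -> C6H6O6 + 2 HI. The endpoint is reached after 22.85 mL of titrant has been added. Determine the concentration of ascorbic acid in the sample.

n(I2) = 0.007705 x 0.02285 = 0.0001761 mol.
From the balanced equation, 1 mol I2 reacts with 1 mol ascorbic acid, so n(ascorbic acid) = 0.0001761 x 1/1 = 0.0001761 mol.
[ascorbic acid] = 0.0001761 / 0.03346 L = 0.00526 M.

0.00526 M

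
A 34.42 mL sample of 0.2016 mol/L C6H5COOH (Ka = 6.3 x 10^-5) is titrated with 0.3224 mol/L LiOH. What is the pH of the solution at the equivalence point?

n(C6H5COOH) = 0.2016 x 0.03442 = 0.006939 mol; V(LiOH) at equivalence = 0.006939/0.3224 = 0.02152 L.
At equivalence all the acid is converted to C6H5COO-; total volume = 0.03442 + 0.02152 = 0.05594 L, so [C6H5COO-] = 0.006939/0.05594 = 0.1240 M.
Kb = Kw/Ka = 1.0e-14 / 6.3 x 10^-5 = 1.59e-10.
[OH^-] = sqrt(Kb x [C6H5COO-]) = sqrt(1.59e-10 x 0.1240) = 4.44e-6 M.
pOH = 5.35, so pH = 14.00 - 5.35 = 8.65.

8.65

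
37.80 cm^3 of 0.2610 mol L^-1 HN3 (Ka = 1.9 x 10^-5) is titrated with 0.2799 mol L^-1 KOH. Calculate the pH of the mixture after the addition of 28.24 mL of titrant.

Initial n(HN3) = 0.2610 x 0.03780 = 0.009866 mol.
n(KOH) added = 0.2799 x 0.02824 = 0.007904 mol, converting that many moles of HN3 to N3-.
Remaining n(HN3) = 0.001961 mol; n(N3-) = 0.007904 mol.
By Henderson-Hasselbalch, pH = pKa + log([A^-]/[HA]) = 4.72 + log(0.007904/0.001961) = 4.72 + (+0.61) = 5.33.

5.33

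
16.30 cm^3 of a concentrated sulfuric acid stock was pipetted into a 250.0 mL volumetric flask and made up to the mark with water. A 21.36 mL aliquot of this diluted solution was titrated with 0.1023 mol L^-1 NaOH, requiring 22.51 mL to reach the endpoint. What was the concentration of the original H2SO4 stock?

0.827 M

n(NaOH) = 0.1023 x 0.02251 = 0.002303 mol.
n(H2SO4) in the aliquot = 0.002303 x 1/2 = 0.001151 mol.
[diluted H2SO4] = 0.001151 / 0.02136 = 0.05390 M.
Dilution factor = 250.0/16.30 = 15.34, so [stock] = 0.05390 x 15.34 = 0.827 M.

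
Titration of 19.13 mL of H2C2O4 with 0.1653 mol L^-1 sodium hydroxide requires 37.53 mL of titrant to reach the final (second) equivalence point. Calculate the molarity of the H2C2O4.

0.162 M

n(NaOH) = 0.1653 x 0.03753 = 0.006204 mol.
At the final (second) equivalence point, 2 mol OH^- react per mol H2C2O4, so n(H2C2O4) = 0.006204 / 2 = 0.003102 mol.
[H2C2O4] = 0.003102 / 0.01913 L = 0.162 M.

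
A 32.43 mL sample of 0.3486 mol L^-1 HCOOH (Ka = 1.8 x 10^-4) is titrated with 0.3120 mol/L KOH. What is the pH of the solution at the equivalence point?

n(HCOOH) = 0.3486 x 0.03243 = 0.01131 mol; V(KOH) at equivalence = 0.01131/0.3120 = 0.03623 L.
At equivalence all the acid is converted to HCOO-; total volume = 0.03243 + 0.03623 = 0.06866 L, so [HCOO-] = 0.01131/0.06866 = 0.1646 M.
Kb = Kw/Ka = 1.0e-14 / 1.8 x 10^-4 = 5.56e-11.
[OH^-] = sqrt(Kb x [HCOO-]) = sqrt(5.56e-11 x 0.1646) = 3.02e-6 M.
pOH = 5.52, so pH = 14.00 - 5.52 = 8.48.

8.48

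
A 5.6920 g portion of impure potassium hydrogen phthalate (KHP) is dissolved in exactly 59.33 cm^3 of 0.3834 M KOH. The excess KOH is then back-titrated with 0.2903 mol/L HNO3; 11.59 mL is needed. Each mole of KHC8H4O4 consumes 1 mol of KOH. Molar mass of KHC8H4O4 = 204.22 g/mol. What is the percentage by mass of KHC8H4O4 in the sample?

69.5%

Total n(KOH) added = 0.3834 x 0.05933 = 0.02275 mol.
n(HNO3) used = 0.2903 x 0.01159 = 0.003365 mol, which equals the excess n(KOH).
So n(KOH) consumed by the sample = 0.02275 - 0.003365 = 0.01938 mol.
n(KHC8H4O4) = 0.01938 / 1 = 0.01938 mol.
mass KHC8H4O4 = 0.01938 x 204.22 = 3.958 g, so %KHC8H4O4 = 3.958/5.6920 x 100 = 69.5%.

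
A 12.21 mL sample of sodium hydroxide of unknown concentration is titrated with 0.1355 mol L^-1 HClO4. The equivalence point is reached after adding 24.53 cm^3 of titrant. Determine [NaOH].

0.272 M

n(HClO4) delivered = 0.1355 x 0.02453 = 0.003324 mol.
For a 1:1 reaction, n(NaOH) = 0.003324 mol.
[NaOH] = 0.003324 mol / 0.01221 L = 0.272 M.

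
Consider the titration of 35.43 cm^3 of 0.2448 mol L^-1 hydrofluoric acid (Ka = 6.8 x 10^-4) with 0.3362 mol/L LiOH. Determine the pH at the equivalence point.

n(HF) = 0.2448 x 0.03543 = 0.008673 mol; V(LiOH) at equivalence = 0.008673/0.3362 = 0.02580 L.
At equivalence all the acid is converted to F-; total volume = 0.03543 + 0.02580 = 0.06123 L, so [F-] = 0.008673/0.06123 = 0.1417 M.
Kb = Kw/Ka = 1.0e-14 / 6.8 x 10^-4 = 1.47e-11.
[OH^-] = sqrt(Kb x [F-]) = sqrt(1.47e-11 x 0.1417) = 1.44e-6 M.
pOH = 5.84, so pH = 14.00 - 5.84 = 8.16.

8.16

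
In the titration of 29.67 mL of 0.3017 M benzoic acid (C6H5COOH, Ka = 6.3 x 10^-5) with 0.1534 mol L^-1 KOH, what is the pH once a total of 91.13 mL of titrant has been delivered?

n(acid) = 0.3017 x 0.02967 = 0.008951 mol; n(KOH) added = 0.1534 x 0.09113 = 0.01398 mol.
Base is in excess by 0.01398 - 0.008951 = 0.005028 mol in a total volume of 0.1208 L.
[OH^-] = 0.005028/0.1208 = 0.04162 M, so pOH = 1.38 and pH = 14.00 - 1.38 = 12.62.

12.62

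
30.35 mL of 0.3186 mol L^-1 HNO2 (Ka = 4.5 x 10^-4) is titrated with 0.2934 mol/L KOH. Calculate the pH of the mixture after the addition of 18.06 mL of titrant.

Initial n(HNO2) = 0.3186 x 0.03035 = 0.009670 mol.
n(KOH) added = 0.2934 x 0.01806 = 0.005299 mol, converting that many moles of HNO2 to NO2-.
Remaining n(HNO2) = 0.004371 mol; n(NO2-) = 0.005299 mol.
By Henderson-Hasselbalch, pH = pKa + log([A^-]/[HA]) = 3.35 + log(0.005299/0.004371) = 3.35 + (+0.08) = 3.43.

3.43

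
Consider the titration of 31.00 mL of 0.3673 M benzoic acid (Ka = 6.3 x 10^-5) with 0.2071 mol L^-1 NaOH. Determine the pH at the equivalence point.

8.66

n(C6H5COOH) = 0.3673 x 0.03100 = 0.01139 mol; V(NaOH) at equivalence = 0.01139/0.2071 = 0.05498 L.
At equivalence all the acid is converted to C6H5COO-; total volume = 0.03100 + 0.05498 = 0.08598 L, so [C6H5COO-] = 0.01139/0.08598 = 0.1324 M.
Kb = Kw/Ka = 1.0e-14 / 6.3 x 10^-5 = 1.59e-10.
[OH^-] = sqrt(Kb x [C6H5COO-]) = sqrt(1.59e-10 x 0.1324) = 4.58e-6 M.
pOH = 5.34, so pH = 14.00 - 5.34 = 8.66.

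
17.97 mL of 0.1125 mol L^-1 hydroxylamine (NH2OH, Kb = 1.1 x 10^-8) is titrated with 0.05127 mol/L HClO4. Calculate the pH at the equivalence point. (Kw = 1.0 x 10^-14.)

3.75

n(NH2OH) = 0.1125 x 0.01797 = 0.002022 mol; V(HClO4) at equivalence = 0.002022/0.05127 = 0.03943 L.
At equivalence the base is fully converted to NH3OH+; total volume = 0.05740 L, so [NH3OH+] = 0.002022/0.05740 = 0.03522 M.
Ka(NH3OH+) = Kw/Kb = 1.0e-14 / 1.1 x 10^-8 = 9.09e-7.
[H^+] = sqrt(Ka x [NH3OH+]) = sqrt(9.09e-7 x 0.03522) = 0.000179 M.
pH = -log(0.000179) = 3.75.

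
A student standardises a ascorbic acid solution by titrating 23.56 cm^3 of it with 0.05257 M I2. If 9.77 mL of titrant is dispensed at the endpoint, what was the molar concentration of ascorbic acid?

n(I2) = 0.05257 x 0.009770 = 0.0005136 mol.
From the balanced equation, 1 mol I2 reacts with 1 mol ascorbic acid, so n(ascorbic acid) = 0.0005136 x 1/1 = 0.0005136 mol.
[ascorbic acid] = 0.0005136 / 0.02356 L = 0.0218 M.

0.0218 M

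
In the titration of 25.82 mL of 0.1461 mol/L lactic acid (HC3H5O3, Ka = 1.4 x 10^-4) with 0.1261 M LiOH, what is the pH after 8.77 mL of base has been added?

Initial n(HC3H5O3) = 0.1461 x 0.02582 = 0.003772 mol.
n(LiOH) added = 0.1261 x 0.008770 = 0.001106 mol, converting that many moles of HC3H5O3 to C3H5O3-.
Remaining n(HC3H5O3) = 0.002666 mol; n(C3H5O3-) = 0.001106 mol.
By Henderson-Hasselbalch, pH = pKa + log([A^-]/[HA]) = 3.85 + log(0.001106/0.002666) = 3.85 + (-0.38) = 3.47.

3.47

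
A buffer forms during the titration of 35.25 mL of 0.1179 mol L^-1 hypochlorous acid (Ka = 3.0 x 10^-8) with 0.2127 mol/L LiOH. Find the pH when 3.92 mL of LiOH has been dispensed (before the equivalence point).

6.92

Initial n(HClO) = 0.1179 x 0.03525 = 0.004156 mol.
n(LiOH) added = 0.2127 x 0.003920 = 0.0008338 mol, converting that many moles of HClO to ClO-.
Remaining n(HClO) = 0.003322 mol; n(ClO-) = 0.0008338 mol.
By Henderson-Hasselbalch, pH = pKa + log([A^-]/[HA]) = 7.52 + log(0.0008338/0.003322) = 7.52 + (-0.60) = 6.92.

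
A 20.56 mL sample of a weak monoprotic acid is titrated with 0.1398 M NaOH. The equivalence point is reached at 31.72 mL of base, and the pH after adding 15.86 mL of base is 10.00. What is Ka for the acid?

1.0 x 10^-10

15.86 mL is half of the equivalence volume, so this is the half-equivalence point where [HA] = [A^-].
At half-equivalence pH = pKa, so pKa = 10.00.
Ka = 10^(-10.00) = 1.0 x 10^-10.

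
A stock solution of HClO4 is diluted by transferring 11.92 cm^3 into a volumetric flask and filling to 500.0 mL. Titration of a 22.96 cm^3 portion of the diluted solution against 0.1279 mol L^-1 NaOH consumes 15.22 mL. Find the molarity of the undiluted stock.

n(NaOH) = 0.1279 x 0.01522 = 0.001947 mol.
n(HClO4) in the aliquot = 0.001947 mol.
[diluted HClO4] = 0.001947 / 0.02296 = 0.08478 M.
Dilution factor = 500.0/11.92 = 41.95, so [stock] = 0.08478 x 41.95 = 3.56 M.

3.56 M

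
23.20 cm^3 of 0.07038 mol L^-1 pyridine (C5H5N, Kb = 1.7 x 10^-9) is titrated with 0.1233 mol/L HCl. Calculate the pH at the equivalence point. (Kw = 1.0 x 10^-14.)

3.29

n(C5H5N) = 0.07038 x 0.02320 = 0.001633 mol; V(HCl) at equivalence = 0.001633/0.1233 = 0.01324 L.
At equivalence the base is fully converted to C5H5NH+; total volume = 0.03644 L, so [C5H5NH+] = 0.001633/0.03644 = 0.04481 M.
Ka(C5H5NH+) = Kw/Kb = 1.0e-14 / 1.7 x 10^-9 = 5.88e-6.
[H^+] = sqrt(Ka x [C5H5NH+]) = sqrt(5.88e-6 x 0.04481) = 0.000513 M.
pH = -log(0.000513) = 3.29.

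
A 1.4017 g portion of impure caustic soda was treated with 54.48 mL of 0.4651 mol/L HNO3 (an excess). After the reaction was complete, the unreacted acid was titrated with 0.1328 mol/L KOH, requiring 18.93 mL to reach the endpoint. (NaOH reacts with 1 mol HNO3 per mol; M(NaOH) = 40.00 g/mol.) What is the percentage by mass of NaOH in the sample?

Total n(HNO3) added = 0.4651 x 0.05448 = 0.02534 mol.
n(KOH) used = 0.1328 x 0.01893 = 0.002514 mol, which equals the excess n(HNO3).
So n(HNO3) consumed by the sample = 0.02534 - 0.002514 = 0.02282 mol.
n(NaOH) = 0.02282 / 1 = 0.02282 mol.
mass NaOH = 0.02282 x 40.00 = 0.9130 g, so %NaOH = 0.9130/1.4017 x 100 = 65.1%.

65.1%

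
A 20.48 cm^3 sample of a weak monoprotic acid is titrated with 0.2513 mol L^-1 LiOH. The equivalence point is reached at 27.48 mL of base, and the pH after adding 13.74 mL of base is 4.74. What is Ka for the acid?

13.74 mL is half of the equivalence volume, so this is the half-equivalence point where [HA] = [A^-].
At half-equivalence pH = pKa, so pKa = 4.74.
Ka = 10^(-4.74) = 1.8 x 10^-5.

1.8 x 10^-5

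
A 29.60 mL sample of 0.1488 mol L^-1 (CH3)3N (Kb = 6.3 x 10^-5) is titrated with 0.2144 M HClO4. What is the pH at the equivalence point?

n((CH3)3N) = 0.1488 x 0.02960 = 0.004404 mol; V(HClO4) at equivalence = 0.004404/0.2144 = 0.02054 L.
At equivalence the base is fully converted to (CH3)3NH+; total volume = 0.05014 L, so [(CH3)3NH+] = 0.004404/0.05014 = 0.08784 M.
Ka((CH3)3NH+) = Kw/Kb = 1.0e-14 / 6.3 x 10^-5 = 1.59e-10.
[H^+] = sqrt(Ka x [(CH3)3NH+]) = sqrt(1.59e-10 x 0.08784) = 3.73e-6 M.
pH = -log(3.73e-6) = 5.43.

5.43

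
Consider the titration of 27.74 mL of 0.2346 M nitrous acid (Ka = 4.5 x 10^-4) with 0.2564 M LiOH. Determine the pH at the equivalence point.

n(HNO2) = 0.2346 x 0.02774 = 0.006508 mol; V(LiOH) at equivalence = 0.006508/0.2564 = 0.02538 L.
At equivalence all the acid is converted to NO2-; total volume = 0.02774 + 0.02538 = 0.05312 L, so [NO2-] = 0.006508/0.05312 = 0.1225 M.
Kb = Kw/Ka = 1.0e-14 / 4.5 x 10^-4 = 2.22e-11.
[OH^-] = sqrt(Kb x [NO2-]) = sqrt(2.22e-11 x 0.1225) = 1.65e-6 M.
pOH = 5.78, so pH = 14.00 - 5.78 = 8.22.

8.22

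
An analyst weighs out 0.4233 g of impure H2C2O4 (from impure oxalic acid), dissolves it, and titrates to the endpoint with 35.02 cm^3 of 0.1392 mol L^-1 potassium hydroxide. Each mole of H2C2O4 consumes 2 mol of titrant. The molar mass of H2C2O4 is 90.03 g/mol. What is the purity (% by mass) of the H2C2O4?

n(KOH) = 0.1392 x 0.03502 = 0.004875 mol.
n(H2C2O4) = 0.004875 / 2 = 0.002437 mol.
mass of H2C2O4 = 0.002437 x 90.03 = 0.2194 g.
% purity = 0.2194 / 0.4233 x 100 = 51.8%.

51.8%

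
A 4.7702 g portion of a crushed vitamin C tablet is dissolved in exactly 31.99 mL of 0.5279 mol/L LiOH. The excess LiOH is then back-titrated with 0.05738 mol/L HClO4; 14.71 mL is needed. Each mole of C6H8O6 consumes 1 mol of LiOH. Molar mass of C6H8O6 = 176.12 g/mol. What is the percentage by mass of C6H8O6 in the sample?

Total n(LiOH) added = 0.5279 x 0.03199 = 0.01689 mol.
n(HClO4) used = 0.05738 x 0.01471 = 0.0008441 mol, which equals the excess n(LiOH).
So n(LiOH) consumed by the sample = 0.01689 - 0.0008441 = 0.01604 mol.
n(C6H8O6) = 0.01604 / 1 = 0.01604 mol.
mass C6H8O6 = 0.01604 x 176.12 = 2.826 g, so %C6H8O6 = 2.826/4.7702 x 100 = 59.2%.

59.2%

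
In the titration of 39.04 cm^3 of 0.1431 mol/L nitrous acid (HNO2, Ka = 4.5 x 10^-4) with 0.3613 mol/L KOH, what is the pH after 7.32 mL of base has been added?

3.30

Initial n(HNO2) = 0.1431 x 0.03904 = 0.005587 mol.
n(KOH) added = 0.3613 x 0.007320 = 0.002645 mol, converting that many moles of HNO2 to NO2-.
Remaining n(HNO2) = 0.002942 mol; n(NO2-) = 0.002645 mol.
By Henderson-Hasselbalch, pH = pKa + log([A^-]/[HA]) = 3.35 + log(0.002645/0.002942) = 3.35 + (-0.05) = 3.30.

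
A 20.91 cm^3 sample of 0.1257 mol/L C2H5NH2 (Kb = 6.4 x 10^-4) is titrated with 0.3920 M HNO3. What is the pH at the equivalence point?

5.91

n(C2H5NH2) = 0.1257 x 0.02091 = 0.002628 mol; V(HNO3) at equivalence = 0.002628/0.3920 = 0.006705 L.
At equivalence the base is fully converted to C2H5NH3+; total volume = 0.02762 L, so [C2H5NH3+] = 0.002628/0.02762 = 0.09518 M.
Ka(C2H5NH3+) = Kw/Kb = 1.0e-14 / 6.4 x 10^-4 = 1.56e-11.
[H^+] = sqrt(Ka x [C2H5NH3+]) = sqrt(1.56e-11 x 0.09518) = 1.22e-6 M.
pH = -log(1.22e-6) = 5.91.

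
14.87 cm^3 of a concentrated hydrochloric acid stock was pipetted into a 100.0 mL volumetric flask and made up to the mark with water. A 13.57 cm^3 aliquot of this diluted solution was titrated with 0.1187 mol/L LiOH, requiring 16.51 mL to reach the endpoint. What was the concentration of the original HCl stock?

n(LiOH) = 0.1187 x 0.01651 = 0.001960 mol.
n(HCl) in the aliquot = 0.001960 mol.
[diluted HCl] = 0.001960 / 0.01357 = 0.1444 M.
Dilution factor = 100.0/14.87 = 6.725, so [stock] = 0.1444 x 6.725 = 0.971 M.

0.971 M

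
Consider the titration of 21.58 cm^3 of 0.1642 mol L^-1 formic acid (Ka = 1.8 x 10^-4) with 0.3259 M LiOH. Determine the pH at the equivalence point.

8.39

n(HCOOH) = 0.1642 x 0.02158 = 0.003543 mol; V(LiOH) at equivalence = 0.003543/0.3259 = 0.01087 L.
At equivalence all the acid is converted to HCOO-; total volume = 0.02158 + 0.01087 = 0.03245 L, so [HCOO-] = 0.003543/0.03245 = 0.1092 M.
Kb = Kw/Ka = 1.0e-14 / 1.8 x 10^-4 = 5.56e-11.
[OH^-] = sqrt(Kb x [HCOO-]) = sqrt(5.56e-11 x 0.1092) = 2.46e-6 M.
pOH = 5.61, so pH = 14.00 - 5.61 = 8.39.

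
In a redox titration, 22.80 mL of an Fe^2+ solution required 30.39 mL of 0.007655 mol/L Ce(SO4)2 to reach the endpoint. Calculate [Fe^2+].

0.0102 M

n(Ce(SO4)2) = 0.007655 x 0.03039 = 0.0002326 mol.
From the balanced equation, 1 mol Ce(SO4)2 reacts with 1 mol Fe^2+, so n(Fe^2+) = 0.0002326 x 1/1 = 0.0002326 mol.
[Fe^2+] = 0.0002326 / 0.02280 L = 0.0102 M.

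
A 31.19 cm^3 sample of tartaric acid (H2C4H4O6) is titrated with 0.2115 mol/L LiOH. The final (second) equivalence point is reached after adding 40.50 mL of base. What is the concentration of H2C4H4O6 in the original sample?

0.137 M

n(LiOH) = 0.2115 x 0.04050 = 0.008566 mol.
At the final (second) equivalence point, 2 mol OH^- react per mol H2C4H4O6, so n(H2C4H4O6) = 0.008566 / 2 = 0.004283 mol.
[H2C4H4O6] = 0.004283 / 0.03119 L = 0.137 M.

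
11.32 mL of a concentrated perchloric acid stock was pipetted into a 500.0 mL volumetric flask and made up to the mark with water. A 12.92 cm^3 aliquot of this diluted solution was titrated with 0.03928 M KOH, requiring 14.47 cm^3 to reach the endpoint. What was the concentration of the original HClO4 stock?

1.94 M

n(KOH) = 0.03928 x 0.01447 = 0.0005684 mol.
n(HClO4) in the aliquot = 0.0005684 mol.
[diluted HClO4] = 0.0005684 / 0.01292 = 0.04399 M.
Dilution factor = 500.0/11.32 = 44.17, so [stock] = 0.04399 x 44.17 = 1.94 M.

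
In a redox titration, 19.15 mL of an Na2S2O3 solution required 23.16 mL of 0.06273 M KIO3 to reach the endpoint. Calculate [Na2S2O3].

n(KIO3) = 0.06273 x 0.02316 = 0.001453 mol.
From the balanced equation, 1 mol KIO3 reacts with 6 mol Na2S2O3, so n(Na2S2O3) = 0.001453 x 6/1 = 0.008717 mol.
[Na2S2O3] = 0.008717 / 0.01915 L = 0.455 M.

0.455 M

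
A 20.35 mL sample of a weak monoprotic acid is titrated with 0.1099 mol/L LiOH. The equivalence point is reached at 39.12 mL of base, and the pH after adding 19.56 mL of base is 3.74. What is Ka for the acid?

19.56 mL is half of the equivalence volume, so this is the half-equivalence point where [HA] = [A^-].
At half-equivalence pH = pKa, so pKa = 3.74.
Ka = 10^(-3.74) = 1.8 x 10^-4.

1.8 x 10^-4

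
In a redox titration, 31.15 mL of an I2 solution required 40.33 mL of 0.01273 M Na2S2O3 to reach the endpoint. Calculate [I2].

0.00824 M

n(Na2S2O3) = 0.01273 x 0.04033 = 0.0005134 mol.
From the balanced equation, 2 mol Na2S2O3 reacts with 1 mol I2, so n(I2) = 0.0005134 x 1/2 = 0.0002567 mol.
[I2] = 0.0002567 / 0.03115 L = 0.00824 M.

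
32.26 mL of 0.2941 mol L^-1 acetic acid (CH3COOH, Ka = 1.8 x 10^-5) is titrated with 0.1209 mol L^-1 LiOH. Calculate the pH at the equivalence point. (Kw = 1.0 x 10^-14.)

n(CH3COOH) = 0.2941 x 0.03226 = 0.009488 mol; V(LiOH) at equivalence = 0.009488/0.1209 = 0.07848 L.
At equivalence all the acid is converted to CH3COO-; total volume = 0.03226 + 0.07848 = 0.1107 L, so [CH3COO-] = 0.009488/0.1107 = 0.08568 M.
Kb = Kw/Ka = 1.0e-14 / 1.8 x 10^-5 = 5.56e-10.
[OH^-] = sqrt(Kb x [CH3COO-]) = sqrt(5.56e-10 x 0.08568) = 6.90e-6 M.
pOH = 5.16, so pH = 14.00 - 5.16 = 8.84.

8.84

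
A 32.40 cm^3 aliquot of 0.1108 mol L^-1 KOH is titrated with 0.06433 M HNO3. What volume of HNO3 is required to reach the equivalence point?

55.8 mL

n(KOH) = 0.1108 mol/L x 0.03240 L = 0.003590 mol.
At equivalence n(HNO3) = n(KOH) = 0.003590 mol.
V(HNO3) = 0.003590 / 0.06433 = 0.05580 L = 55.8 mL.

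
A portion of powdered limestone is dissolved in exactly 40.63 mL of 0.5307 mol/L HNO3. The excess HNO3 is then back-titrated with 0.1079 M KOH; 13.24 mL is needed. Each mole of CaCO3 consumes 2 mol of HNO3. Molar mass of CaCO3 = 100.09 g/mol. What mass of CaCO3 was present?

Total n(HNO3) added = 0.5307 x 0.04063 = 0.02156 mol.
n(KOH) used = 0.1079 x 0.01324 = 0.001429 mol, which equals the excess n(HNO3).
So n(HNO3) consumed by the sample = 0.02156 - 0.001429 = 0.02013 mol.
n(CaCO3) = 0.02013 / 2 = 0.01007 mol.
mass = 0.01007 mol x 100.09 g/mol = 1.01 g.

1.01 g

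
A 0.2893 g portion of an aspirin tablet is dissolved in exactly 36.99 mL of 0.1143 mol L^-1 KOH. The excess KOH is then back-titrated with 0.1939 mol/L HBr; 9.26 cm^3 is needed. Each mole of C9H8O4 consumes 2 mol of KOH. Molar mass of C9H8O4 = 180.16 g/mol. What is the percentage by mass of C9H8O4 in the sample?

Total n(KOH) added = 0.1143 x 0.03699 = 0.004228 mol.
n(HBr) used = 0.1939 x 0.009260 = 0.001796 mol, which equals the excess n(KOH).
So n(KOH) consumed by the sample = 0.004228 - 0.001796 = 0.002432 mol.
n(C9H8O4) = 0.002432 / 2 = 0.001216 mol.
mass C9H8O4 = 0.001216 x 180.16 = 0.2191 g, so %C9H8O4 = 0.2191/0.2893 x 100 = 75.7%.

75.7%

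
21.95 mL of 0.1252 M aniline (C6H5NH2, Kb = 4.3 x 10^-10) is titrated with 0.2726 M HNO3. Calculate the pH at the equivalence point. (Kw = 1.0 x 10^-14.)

2.85

n(C6H5NH2) = 0.1252 x 0.02195 = 0.002748 mol; V(HNO3) at equivalence = 0.002748/0.2726 = 0.01008 L.
At equivalence the base is fully converted to C6H5NH3+; total volume = 0.03203 L, so [C6H5NH3+] = 0.002748/0.03203 = 0.08580 M.
Ka(C6H5NH3+) = Kw/Kb = 1.0e-14 / 4.3 x 10^-10 = 2.33e-5.
[H^+] = sqrt(Ka x [C6H5NH3+]) = sqrt(2.33e-5 x 0.08580) = 0.00141 M.
pH = -log(0.00141) = 2.85.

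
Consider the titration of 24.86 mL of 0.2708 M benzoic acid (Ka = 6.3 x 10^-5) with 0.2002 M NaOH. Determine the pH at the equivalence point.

n(C6H5COOH) = 0.2708 x 0.02486 = 0.006732 mol; V(NaOH) at equivalence = 0.006732/0.2002 = 0.03363 L.
At equivalence all the acid is converted to C6H5COO-; total volume = 0.02486 + 0.03363 = 0.05849 L, so [C6H5COO-] = 0.006732/0.05849 = 0.1151 M.
Kb = Kw/Ka = 1.0e-14 / 6.3 x 10^-5 = 1.59e-10.
[OH^-] = sqrt(Kb x [C6H5COO-]) = sqrt(1.59e-10 x 0.1151) = 4.27e-6 M.
pOH = 5.37, so pH = 14.00 - 5.37 = 8.63.

8.63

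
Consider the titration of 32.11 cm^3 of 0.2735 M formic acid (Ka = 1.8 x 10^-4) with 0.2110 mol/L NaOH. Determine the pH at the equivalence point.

8.41

n(HCOOH) = 0.2735 x 0.03211 = 0.008782 mol; V(NaOH) at equivalence = 0.008782/0.2110 = 0.04162 L.
At equivalence all the acid is converted to HCOO-; total volume = 0.03211 + 0.04162 = 0.07373 L, so [HCOO-] = 0.008782/0.07373 = 0.1191 M.
Kb = Kw/Ka = 1.0e-14 / 1.8 x 10^-4 = 5.56e-11.
[OH^-] = sqrt(Kb x [HCOO-]) = sqrt(5.56e-11 x 0.1191) = 2.57e-6 M.
pOH = 5.59, so pH = 14.00 - 5.59 = 8.41.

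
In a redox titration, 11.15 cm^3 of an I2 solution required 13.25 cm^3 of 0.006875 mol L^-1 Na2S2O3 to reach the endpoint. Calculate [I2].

n(Na2S2O3) = 0.006875 x 0.01325 = 9.109e-5 mol.
From the balanced equation, 2 mol Na2S2O3 reacts with 1 mol I2, so n(I2) = 9.109e-5 x 1/2 = 4.555e-5 mol.
[I2] = 4.555e-5 / 0.01115 L = 0.00408 M.

0.00408 M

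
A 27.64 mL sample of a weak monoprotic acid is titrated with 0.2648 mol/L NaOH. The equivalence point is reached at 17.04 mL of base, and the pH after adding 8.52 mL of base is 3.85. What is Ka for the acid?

1.4 x 10^-4

8.52 mL is half of the equivalence volume, so this is the half-equivalence point where [HA] = [A^-].
At half-equivalence pH = pKa, so pKa = 3.85.
Ka = 10^(-3.85) = 1.4 x 10^-4.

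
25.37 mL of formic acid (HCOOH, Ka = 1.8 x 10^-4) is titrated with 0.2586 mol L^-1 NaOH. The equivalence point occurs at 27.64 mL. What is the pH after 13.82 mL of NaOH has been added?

13.82 mL is exactly half the equivalence volume (27.64/2), i.e. the half-equivalence point.
There, n(HA) = n(A^-), so pH = pKa = -log(1.8 x 10^-4) = 3.74.

3.74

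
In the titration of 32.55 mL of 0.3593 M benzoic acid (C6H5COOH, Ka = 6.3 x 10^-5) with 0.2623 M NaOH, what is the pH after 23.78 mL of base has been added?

4.26

Initial n(C6H5COOH) = 0.3593 x 0.03255 = 0.01170 mol.
n(NaOH) added = 0.2623 x 0.02378 = 0.006237 mol, converting that many moles of C6H5COOH to C6H5COO-.
Remaining n(C6H5COOH) = 0.005458 mol; n(C6H5COO-) = 0.006237 mol.
By Henderson-Hasselbalch, pH = pKa + log([A^-]/[HA]) = 4.20 + log(0.006237/0.005458) = 4.20 + (+0.06) = 4.26.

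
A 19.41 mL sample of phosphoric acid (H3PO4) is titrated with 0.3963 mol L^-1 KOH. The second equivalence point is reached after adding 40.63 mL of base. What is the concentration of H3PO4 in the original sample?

n(KOH) = 0.3963 x 0.04063 = 0.01610 mol.
At the second equivalence point, 2 mol OH^- react per mol H3PO4, so n(H3PO4) = 0.01610 / 2 = 0.008051 mol.
[H3PO4] = 0.008051 / 0.01941 L = 0.415 M.

0.415 M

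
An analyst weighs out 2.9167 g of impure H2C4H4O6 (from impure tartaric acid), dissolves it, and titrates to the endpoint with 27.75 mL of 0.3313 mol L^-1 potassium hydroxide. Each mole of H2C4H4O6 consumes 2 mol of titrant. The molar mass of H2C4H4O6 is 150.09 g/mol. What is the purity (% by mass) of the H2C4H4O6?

23.7%

n(KOH) = 0.3313 x 0.02775 = 0.009194 mol.
n(H2C4H4O6) = 0.009194 / 2 = 0.004597 mol.
mass of H2C4H4O6 = 0.004597 x 150.09 = 0.6899 g.
% purity = 0.6899 / 2.9167 x 100 = 23.7%.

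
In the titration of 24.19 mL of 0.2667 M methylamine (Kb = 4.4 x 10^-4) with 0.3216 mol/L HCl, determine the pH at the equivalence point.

n(CH3NH2) = 0.2667 x 0.02419 = 0.006451 mol; V(HCl) at equivalence = 0.006451/0.3216 = 0.02006 L.
At equivalence the base is fully converted to CH3NH3+; total volume = 0.04425 L, so [CH3NH3+] = 0.006451/0.04425 = 0.1458 M.
Ka(CH3NH3+) = Kw/Kb = 1.0e-14 / 4.4 x 10^-4 = 2.27e-11.
[H^+] = sqrt(Ka x [CH3NH3+]) = sqrt(2.27e-11 x 0.1458) = 1.82e-6 M.
pH = -log(1.82e-6) = 5.74.

5.74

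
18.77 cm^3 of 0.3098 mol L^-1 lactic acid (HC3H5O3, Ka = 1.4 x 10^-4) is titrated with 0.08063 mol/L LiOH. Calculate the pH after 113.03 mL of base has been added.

n(acid) = 0.3098 x 0.01877 = 0.005815 mol; n(LiOH) added = 0.08063 x 0.1130 = 0.009114 mol.
Base is in excess by 0.009114 - 0.005815 = 0.003299 mol in a total volume of 0.1318 L.
[OH^-] = 0.003299/0.1318 = 0.02503 M, so pOH = 1.60 and pH = 14.00 - 1.60 = 12.40.

12.40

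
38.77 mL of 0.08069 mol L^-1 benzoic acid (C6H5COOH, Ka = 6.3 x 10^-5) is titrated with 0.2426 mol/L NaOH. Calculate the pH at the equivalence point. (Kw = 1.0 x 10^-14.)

8.49

n(C6H5COOH) = 0.08069 x 0.03877 = 0.003128 mol; V(NaOH) at equivalence = 0.003128/0.2426 = 0.01290 L.
At equivalence all the acid is converted to C6H5COO-; total volume = 0.03877 + 0.01290 = 0.05167 L, so [C6H5COO-] = 0.003128/0.05167 = 0.06055 M.
Kb = Kw/Ka = 1.0e-14 / 6.3 x 10^-5 = 1.59e-10.
[OH^-] = sqrt(Kb x [C6H5COO-]) = sqrt(1.59e-10 x 0.06055) = 3.10e-6 M.
pOH = 5.51, so pH = 14.00 - 5.51 = 8.49.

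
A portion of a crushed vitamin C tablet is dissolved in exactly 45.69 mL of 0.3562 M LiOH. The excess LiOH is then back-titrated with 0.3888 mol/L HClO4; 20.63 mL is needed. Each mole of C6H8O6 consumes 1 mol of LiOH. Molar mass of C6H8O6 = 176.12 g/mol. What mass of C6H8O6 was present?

Total n(LiOH) added = 0.3562 x 0.04569 = 0.01627 mol.
n(HClO4) used = 0.3888 x 0.02063 = 0.008021 mol, which equals the excess n(LiOH).
So n(LiOH) consumed by the sample = 0.01627 - 0.008021 = 0.008254 mol.
n(C6H8O6) = 0.008254 / 1 = 0.008254 mol.
mass = 0.008254 mol x 176.12 g/mol = 1.45 g.

1.45 g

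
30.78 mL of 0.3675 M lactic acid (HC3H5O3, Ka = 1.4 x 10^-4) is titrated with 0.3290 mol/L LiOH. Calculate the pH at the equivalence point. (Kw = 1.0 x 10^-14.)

n(HC3H5O3) = 0.3675 x 0.03078 = 0.01131 mol; V(LiOH) at equivalence = 0.01131/0.3290 = 0.03438 L.
At equivalence all the acid is converted to C3H5O3-; total volume = 0.03078 + 0.03438 = 0.06516 L, so [C3H5O3-] = 0.01131/0.06516 = 0.1736 M.
Kb = Kw/Ka = 1.0e-14 / 1.4 x 10^-4 = 7.14e-11.
[OH^-] = sqrt(Kb x [C3H5O3-]) = sqrt(7.14e-11 x 0.1736) = 3.52e-6 M.
pOH = 5.45, so pH = 14.00 - 5.45 = 8.55.

8.55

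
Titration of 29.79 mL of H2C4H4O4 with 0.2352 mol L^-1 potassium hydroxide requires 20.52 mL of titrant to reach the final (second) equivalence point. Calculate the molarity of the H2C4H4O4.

n(KOH) = 0.2352 x 0.02052 = 0.004826 mol.
At the final (second) equivalence point, 2 mol OH^- react per mol H2C4H4O4, so n(H2C4H4O4) = 0.004826 / 2 = 0.002413 mol.
[H2C4H4O4] = 0.002413 / 0.02979 L = 0.0810 M.

0.0810 M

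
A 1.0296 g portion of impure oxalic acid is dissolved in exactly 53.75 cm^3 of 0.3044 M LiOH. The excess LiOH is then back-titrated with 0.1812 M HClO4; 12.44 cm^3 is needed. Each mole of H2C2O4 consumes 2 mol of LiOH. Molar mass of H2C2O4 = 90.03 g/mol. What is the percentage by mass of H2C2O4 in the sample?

61.7%

Total n(LiOH) added = 0.3044 x 0.05375 = 0.01636 mol.
n(HClO4) used = 0.1812 x 0.01244 = 0.002254 mol, which equals the excess n(LiOH).
So n(LiOH) consumed by the sample = 0.01636 - 0.002254 = 0.01411 mol.
n(H2C2O4) = 0.01411 / 2 = 0.007054 mol.
mass H2C2O4 = 0.007054 x 90.03 = 0.6350 g, so %H2C2O4 = 0.6350/1.0296 x 100 = 61.7%.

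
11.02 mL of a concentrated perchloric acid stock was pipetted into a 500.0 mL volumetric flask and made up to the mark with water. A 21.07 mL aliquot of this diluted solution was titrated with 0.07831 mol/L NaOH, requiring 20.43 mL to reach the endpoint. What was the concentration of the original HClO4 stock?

3.45 M

n(NaOH) = 0.07831 x 0.02043 = 0.001600 mol.
n(HClO4) in the aliquot = 0.001600 mol.
[diluted HClO4] = 0.001600 / 0.02107 = 0.07593 M.
Dilution factor = 500.0/11.02 = 45.37, so [stock] = 0.07593 x 45.37 = 3.45 M.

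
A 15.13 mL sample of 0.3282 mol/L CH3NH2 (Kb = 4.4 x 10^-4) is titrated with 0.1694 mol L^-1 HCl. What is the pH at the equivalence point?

n(CH3NH2) = 0.3282 x 0.01513 = 0.004966 mol; V(HCl) at equivalence = 0.004966/0.1694 = 0.02931 L.
At equivalence the base is fully converted to CH3NH3+; total volume = 0.04444 L, so [CH3NH3+] = 0.004966/0.04444 = 0.1117 M.
Ka(CH3NH3+) = Kw/Kb = 1.0e-14 / 4.4 x 10^-4 = 2.27e-11.
[H^+] = sqrt(Ka x [CH3NH3+]) = sqrt(2.27e-11 x 0.1117) = 1.59e-6 M.
pH = -log(1.59e-6) = 5.80.

5.80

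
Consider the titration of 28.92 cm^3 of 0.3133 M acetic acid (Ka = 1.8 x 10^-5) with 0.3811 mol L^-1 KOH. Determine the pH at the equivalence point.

8.99

n(CH3COOH) = 0.3133 x 0.02892 = 0.009061 mol; V(KOH) at equivalence = 0.009061/0.3811 = 0.02377 L.
At equivalence all the acid is converted to CH3COO-; total volume = 0.02892 + 0.02377 = 0.05269 L, so [CH3COO-] = 0.009061/0.05269 = 0.1719 M.
Kb = Kw/Ka = 1.0e-14 / 1.8 x 10^-5 = 5.56e-10.
[OH^-] = sqrt(Kb x [CH3COO-]) = sqrt(5.56e-10 x 0.1719) = 9.77e-6 M.
pOH = 5.01, so pH = 14.00 - 5.01 = 8.99.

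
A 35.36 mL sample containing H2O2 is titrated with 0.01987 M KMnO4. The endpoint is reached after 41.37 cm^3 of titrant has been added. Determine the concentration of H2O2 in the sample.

n(KMnO4) = 0.01987 x 0.04137 = 0.0008220 mol.
From the balanced equation, 2 mol KMnO4 reacts with 5 mol H2O2, so n(H2O2) = 0.0008220 x 5/2 = 0.002055 mol.
[H2O2] = 0.002055 / 0.03536 L = 0.0581 M.

0.0581 M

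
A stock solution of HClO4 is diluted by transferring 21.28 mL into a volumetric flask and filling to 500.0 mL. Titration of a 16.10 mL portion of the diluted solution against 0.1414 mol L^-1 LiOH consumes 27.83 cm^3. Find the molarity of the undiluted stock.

5.74 M

n(LiOH) = 0.1414 x 0.02783 = 0.003935 mol.
n(HClO4) in the aliquot = 0.003935 mol.
[diluted HClO4] = 0.003935 / 0.01610 = 0.2444 M.
Dilution factor = 500.0/21.28 = 23.50, so [stock] = 0.2444 x 23.50 = 5.74 M.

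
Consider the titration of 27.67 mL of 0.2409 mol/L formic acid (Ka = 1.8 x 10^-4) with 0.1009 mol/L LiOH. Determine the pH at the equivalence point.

n(HCOOH) = 0.2409 x 0.02767 = 0.006666 mol; V(LiOH) at equivalence = 0.006666/0.1009 = 0.06606 L.
At equivalence all the acid is converted to HCOO-; total volume = 0.02767 + 0.06606 = 0.09373 L, so [HCOO-] = 0.006666/0.09373 = 0.07111 M.
Kb = Kw/Ka = 1.0e-14 / 1.8 x 10^-4 = 5.56e-11.
[OH^-] = sqrt(Kb x [HCOO-]) = sqrt(5.56e-11 x 0.07111) = 1.99e-6 M.
pOH = 5.70, so pH = 14.00 - 5.70 = 8.30.

8.30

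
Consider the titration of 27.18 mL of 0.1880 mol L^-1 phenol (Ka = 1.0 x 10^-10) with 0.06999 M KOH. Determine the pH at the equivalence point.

n(C6H5OH) = 0.1880 x 0.02718 = 0.005110 mol; V(KOH) at equivalence = 0.005110/0.06999 = 0.07301 L.
At equivalence all the acid is converted to C6H5O-; total volume = 0.02718 + 0.07301 = 0.1002 L, so [C6H5O-] = 0.005110/0.1002 = 0.05100 M.
Kb = Kw/Ka = 1.0e-14 / 1.0 x 10^-10 = 0.000100.
[OH^-] = sqrt(Kb x [C6H5O-]) = sqrt(0.000100 x 0.05100) = 0.00226 M.
pOH = 2.65, so pH = 14.00 - 2.65 = 11.35.

11.35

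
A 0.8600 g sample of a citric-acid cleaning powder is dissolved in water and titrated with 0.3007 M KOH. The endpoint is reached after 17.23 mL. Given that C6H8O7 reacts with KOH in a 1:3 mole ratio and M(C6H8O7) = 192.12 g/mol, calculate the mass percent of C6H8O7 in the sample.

n(KOH) = 0.3007 x 0.01723 = 0.005181 mol.
n(C6H8O7) = 0.005181 / 3 = 0.001727 mol.
mass of C6H8O7 = 0.001727 x 192.12 = 0.3318 g.
% purity = 0.3318 / 0.8600 x 100 = 38.6%.

38.6%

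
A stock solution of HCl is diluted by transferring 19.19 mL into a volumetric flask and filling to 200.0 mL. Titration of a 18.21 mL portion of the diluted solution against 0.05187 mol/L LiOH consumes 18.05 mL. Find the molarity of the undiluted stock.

n(LiOH) = 0.05187 x 0.01805 = 0.0009363 mol.
n(HCl) in the aliquot = 0.0009363 mol.
[diluted HCl] = 0.0009363 / 0.01821 = 0.05141 M.
Dilution factor = 200.0/19.19 = 10.42, so [stock] = 0.05141 x 10.42 = 0.536 M.

0.536 M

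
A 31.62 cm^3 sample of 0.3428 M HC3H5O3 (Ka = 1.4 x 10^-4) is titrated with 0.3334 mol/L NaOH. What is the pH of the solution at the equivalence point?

8.54

n(HC3H5O3) = 0.3428 x 0.03162 = 0.01084 mol; V(NaOH) at equivalence = 0.01084/0.3334 = 0.03251 L.
At equivalence all the acid is converted to C3H5O3-; total volume = 0.03162 + 0.03251 = 0.06413 L, so [C3H5O3-] = 0.01084/0.06413 = 0.1690 M.
Kb = Kw/Ka = 1.0e-14 / 1.4 x 10^-4 = 7.14e-11.
[OH^-] = sqrt(Kb x [C3H5O3-]) = sqrt(7.14e-11 x 0.1690) = 3.47e-6 M.
pOH = 5.46, so pH = 14.00 - 5.46 = 8.54.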